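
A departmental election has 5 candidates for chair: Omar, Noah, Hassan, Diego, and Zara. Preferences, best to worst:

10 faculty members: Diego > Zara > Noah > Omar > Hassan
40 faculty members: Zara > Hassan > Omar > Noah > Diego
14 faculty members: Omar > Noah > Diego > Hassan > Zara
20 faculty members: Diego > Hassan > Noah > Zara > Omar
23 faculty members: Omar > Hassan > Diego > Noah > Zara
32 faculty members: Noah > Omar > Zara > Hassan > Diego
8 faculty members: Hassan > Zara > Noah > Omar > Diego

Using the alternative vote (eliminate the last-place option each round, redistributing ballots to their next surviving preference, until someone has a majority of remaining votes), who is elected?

Round 1: Omar 37, Noah 32, Hassan 8, Diego 30, Zara 40. Eliminate Hassan.
Round 2: Omar 37, Noah 32, Diego 30, Zara 48. Eliminate Diego.
Round 3: Omar 37, Noah 52, Zara 58. Eliminate Omar.
Round 4: Noah 89, Zara 58. Noah has a majority.

Noah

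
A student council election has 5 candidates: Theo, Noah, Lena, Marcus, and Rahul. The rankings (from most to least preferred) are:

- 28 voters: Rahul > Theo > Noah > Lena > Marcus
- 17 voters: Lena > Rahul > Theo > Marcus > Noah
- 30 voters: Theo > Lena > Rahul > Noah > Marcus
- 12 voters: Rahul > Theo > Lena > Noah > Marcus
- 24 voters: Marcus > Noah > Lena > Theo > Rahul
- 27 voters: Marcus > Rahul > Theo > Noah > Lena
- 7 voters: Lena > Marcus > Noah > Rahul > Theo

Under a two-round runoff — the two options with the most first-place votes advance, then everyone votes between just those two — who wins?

Rahul

Round 1 first-place votes: Theo 30, Noah 0, Lena 24, Marcus 51, Rahul 40.
Marcus and Rahul advance.
Runoff: Marcus is preferred to Rahul by 58 voters; Rahul by 87.
Rahul wins the runoff.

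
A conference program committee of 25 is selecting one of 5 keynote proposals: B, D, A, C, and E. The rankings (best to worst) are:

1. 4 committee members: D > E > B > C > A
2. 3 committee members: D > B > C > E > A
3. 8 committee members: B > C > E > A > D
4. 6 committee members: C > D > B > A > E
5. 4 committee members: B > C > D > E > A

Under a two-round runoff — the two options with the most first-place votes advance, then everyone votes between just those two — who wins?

D

Round 1 first-place votes: B 12, D 7, A 0, C 6, E 0.
B and D advance.
Runoff: B is preferred to D by 12 voters; D by 13.
D wins the runoff.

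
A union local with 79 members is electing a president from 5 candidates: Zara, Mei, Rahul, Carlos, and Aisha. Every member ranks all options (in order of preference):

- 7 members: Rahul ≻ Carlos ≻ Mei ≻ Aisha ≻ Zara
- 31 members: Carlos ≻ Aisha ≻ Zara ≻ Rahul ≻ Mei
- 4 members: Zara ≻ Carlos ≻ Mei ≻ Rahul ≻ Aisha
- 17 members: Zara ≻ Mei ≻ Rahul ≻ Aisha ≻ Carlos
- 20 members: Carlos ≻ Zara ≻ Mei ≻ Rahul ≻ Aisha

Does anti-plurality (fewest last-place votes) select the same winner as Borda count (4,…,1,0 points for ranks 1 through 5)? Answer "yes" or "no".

no

Anti-plurality — last-place votes: Zara 7, Mei 31, Rahul 0, Carlos 17, Aisha 24. Winner: Rahul.
Borda — scores: Zara 206, Mei 113, Rahul 117, Carlos 237, Aisha 117. Winner: Carlos.
The two methods disagree.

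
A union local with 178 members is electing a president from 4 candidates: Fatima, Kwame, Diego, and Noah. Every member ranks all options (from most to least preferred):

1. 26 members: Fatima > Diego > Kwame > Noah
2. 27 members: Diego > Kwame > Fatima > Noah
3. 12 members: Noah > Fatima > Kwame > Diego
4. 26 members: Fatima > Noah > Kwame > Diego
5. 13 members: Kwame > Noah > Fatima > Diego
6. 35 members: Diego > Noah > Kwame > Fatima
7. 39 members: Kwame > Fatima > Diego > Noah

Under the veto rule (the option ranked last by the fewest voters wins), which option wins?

Last-place votes: Fatima 35, Kwame 0, Diego 51, Noah 92.
Kwame is ranked last by the fewest voters, so Kwame wins.

Kwame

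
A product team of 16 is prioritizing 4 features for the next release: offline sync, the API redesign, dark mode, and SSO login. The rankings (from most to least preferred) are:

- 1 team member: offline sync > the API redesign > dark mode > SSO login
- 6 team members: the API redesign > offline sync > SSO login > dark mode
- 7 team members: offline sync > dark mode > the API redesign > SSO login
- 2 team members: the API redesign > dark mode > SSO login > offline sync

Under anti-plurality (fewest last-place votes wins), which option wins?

Last-place votes: offline sync 2, the API redesign 0, dark mode 6, SSO login 8.
the API redesign is ranked last by the fewest voters, so the API redesign wins.

the API redesign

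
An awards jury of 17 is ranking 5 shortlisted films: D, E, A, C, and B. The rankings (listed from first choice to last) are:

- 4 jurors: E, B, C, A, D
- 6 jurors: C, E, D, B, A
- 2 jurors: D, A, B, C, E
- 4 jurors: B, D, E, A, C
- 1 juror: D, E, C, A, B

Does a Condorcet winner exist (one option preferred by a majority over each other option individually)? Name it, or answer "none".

E vs D: 10–7 for E.
E vs A: 15–2 for E.
E vs C: 9–8 for E.
E vs B: 11–6 for E.
E beats every other option head-to-head.

E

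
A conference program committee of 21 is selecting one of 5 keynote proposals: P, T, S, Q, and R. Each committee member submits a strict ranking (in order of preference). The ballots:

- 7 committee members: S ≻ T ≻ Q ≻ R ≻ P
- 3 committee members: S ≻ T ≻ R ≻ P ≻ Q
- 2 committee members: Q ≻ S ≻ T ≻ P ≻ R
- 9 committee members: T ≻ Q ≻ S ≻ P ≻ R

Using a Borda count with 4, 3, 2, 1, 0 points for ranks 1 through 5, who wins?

T

P: 7·0 + 3·1 + 2·1 + 9·1 = 14
T: 7·3 + 3·3 + 2·2 + 9·4 = 70
S: 7·4 + 3·4 + 2·3 + 9·2 = 64
Q: 7·2 + 3·0 + 2·4 + 9·3 = 49
R: 7·1 + 3·2 + 2·0 + 9·0 = 13
T has the highest Borda score (70).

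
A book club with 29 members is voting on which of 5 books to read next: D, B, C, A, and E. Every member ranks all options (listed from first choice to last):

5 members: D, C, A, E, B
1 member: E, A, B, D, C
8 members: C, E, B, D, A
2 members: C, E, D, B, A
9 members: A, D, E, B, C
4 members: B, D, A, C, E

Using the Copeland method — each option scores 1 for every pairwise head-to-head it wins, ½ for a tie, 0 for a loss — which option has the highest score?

D: beats B, C, A, and E → score 4.
B: loses to D, C, A, and E → score 0.
C: beats B, A, and E; loses to D → score 3.
A: beats B and E; loses to D and C → score 2.
E: beats B; loses to D, C, and A → score 1.
D has the best pairwise record.

D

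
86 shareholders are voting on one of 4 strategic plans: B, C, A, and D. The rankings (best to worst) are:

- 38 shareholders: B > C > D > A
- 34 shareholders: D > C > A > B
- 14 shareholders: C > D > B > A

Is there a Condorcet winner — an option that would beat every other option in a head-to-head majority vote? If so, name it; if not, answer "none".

C

C vs B: 48–38 for C.
C vs A: 86–0 for C.
C vs D: 52–34 for C.
C beats every other option head-to-head.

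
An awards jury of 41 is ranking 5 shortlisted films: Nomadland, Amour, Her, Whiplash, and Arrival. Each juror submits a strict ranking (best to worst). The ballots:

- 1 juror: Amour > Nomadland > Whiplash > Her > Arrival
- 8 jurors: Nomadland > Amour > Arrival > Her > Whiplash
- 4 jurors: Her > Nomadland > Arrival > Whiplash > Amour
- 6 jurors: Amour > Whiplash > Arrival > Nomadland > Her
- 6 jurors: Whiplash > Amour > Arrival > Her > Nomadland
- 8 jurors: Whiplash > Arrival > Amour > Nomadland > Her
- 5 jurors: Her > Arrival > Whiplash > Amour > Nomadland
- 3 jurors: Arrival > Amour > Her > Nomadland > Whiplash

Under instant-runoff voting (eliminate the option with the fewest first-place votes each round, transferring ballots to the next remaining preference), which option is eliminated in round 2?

Round 1: Nomadland 8, Amour 7, Her 9, Whiplash 14, Arrival 3. Eliminate Arrival.
Round 2: Nomadland 8, Amour 10, Her 9, Whiplash 14. Eliminate Nomadland.

Nomadland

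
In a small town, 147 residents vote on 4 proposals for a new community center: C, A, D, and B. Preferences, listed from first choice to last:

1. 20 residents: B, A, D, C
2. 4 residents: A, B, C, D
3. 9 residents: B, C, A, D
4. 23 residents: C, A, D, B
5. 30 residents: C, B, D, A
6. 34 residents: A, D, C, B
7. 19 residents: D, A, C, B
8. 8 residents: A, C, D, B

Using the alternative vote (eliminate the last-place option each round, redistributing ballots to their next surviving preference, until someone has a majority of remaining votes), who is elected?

Round 1: C 53, A 46, D 19, B 29. Eliminate D.
Round 2: C 53, A 65, B 29. Eliminate B.
Round 3: C 62, A 85. A has a majority.

A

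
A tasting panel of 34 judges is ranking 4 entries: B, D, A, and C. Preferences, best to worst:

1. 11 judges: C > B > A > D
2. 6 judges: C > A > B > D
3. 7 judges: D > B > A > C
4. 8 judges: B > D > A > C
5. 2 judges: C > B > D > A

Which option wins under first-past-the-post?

C

First-place votes: B 8, D 7, A 0, C 19.
C has the most first-place votes.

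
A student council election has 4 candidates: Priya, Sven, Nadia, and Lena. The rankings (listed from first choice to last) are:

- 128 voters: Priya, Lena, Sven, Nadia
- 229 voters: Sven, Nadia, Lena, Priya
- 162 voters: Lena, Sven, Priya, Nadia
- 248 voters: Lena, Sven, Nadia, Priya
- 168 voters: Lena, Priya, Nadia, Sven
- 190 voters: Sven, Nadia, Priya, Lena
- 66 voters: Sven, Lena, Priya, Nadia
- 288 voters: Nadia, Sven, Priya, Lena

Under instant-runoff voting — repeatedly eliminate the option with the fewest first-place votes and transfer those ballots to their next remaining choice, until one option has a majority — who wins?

Round 1: Priya 128, Sven 485, Nadia 288, Lena 578. Eliminate Priya.
Round 2: Sven 485, Nadia 288, Lena 706. Eliminate Nadia.
Round 3: Sven 773, Lena 706. Sven has a majority.

Sven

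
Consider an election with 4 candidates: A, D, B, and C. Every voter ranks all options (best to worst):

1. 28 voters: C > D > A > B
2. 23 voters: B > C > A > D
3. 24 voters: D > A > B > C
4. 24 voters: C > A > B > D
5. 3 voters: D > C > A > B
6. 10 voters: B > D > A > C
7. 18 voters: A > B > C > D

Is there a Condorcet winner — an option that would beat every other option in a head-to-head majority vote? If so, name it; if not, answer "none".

Checking pairwise contests:
C beats A 78–52.
B beats D 75–55.
A beats B 97–33.
B beats C 75–55.
Every option loses at least one head-to-head, so there is no Condorcet winner.

none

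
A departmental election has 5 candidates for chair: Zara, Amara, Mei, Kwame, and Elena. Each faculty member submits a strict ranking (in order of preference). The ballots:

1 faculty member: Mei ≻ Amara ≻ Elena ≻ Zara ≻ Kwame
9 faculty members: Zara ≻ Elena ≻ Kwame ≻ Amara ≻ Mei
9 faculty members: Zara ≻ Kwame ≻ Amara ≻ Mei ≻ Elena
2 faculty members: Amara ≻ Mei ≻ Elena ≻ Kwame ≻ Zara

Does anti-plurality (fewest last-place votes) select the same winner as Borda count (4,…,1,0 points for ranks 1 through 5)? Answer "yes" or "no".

no

Anti-plurality — last-place votes: Zara 2, Amara 0, Mei 9, Kwame 1, Elena 9. Winner: Amara.
Borda — scores: Zara 73, Amara 38, Mei 19, Kwame 47, Elena 33. Winner: Zara.
The two methods disagree.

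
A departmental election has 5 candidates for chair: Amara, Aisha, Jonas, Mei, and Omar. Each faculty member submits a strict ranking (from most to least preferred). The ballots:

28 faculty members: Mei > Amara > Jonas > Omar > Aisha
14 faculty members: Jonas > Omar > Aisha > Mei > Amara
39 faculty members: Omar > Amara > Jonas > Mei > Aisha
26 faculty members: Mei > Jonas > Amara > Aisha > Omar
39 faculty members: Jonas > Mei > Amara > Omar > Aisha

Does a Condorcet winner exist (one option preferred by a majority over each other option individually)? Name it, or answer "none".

Jonas

Jonas vs Amara: 79–67 for Jonas.
Jonas vs Aisha: 146–0 for Jonas.
Jonas vs Mei: 92–54 for Jonas.
Jonas vs Omar: 107–39 for Jonas.
Jonas beats every other option head-to-head.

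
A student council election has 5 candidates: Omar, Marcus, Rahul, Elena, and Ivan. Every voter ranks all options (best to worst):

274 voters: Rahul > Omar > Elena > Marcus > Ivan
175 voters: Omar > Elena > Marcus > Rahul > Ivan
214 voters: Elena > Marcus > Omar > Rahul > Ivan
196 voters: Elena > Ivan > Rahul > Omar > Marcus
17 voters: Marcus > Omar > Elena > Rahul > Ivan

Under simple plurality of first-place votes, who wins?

First-place votes: Omar 175, Marcus 17, Rahul 274, Elena 410, Ivan 0.
Elena has the most first-place votes.

Elena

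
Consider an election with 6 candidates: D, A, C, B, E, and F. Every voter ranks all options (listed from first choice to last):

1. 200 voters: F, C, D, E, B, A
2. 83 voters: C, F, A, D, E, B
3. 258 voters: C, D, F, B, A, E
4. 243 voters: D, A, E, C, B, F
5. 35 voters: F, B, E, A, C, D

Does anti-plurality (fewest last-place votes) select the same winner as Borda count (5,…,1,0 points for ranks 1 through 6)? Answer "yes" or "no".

Anti-plurality — last-place votes: D 35, A 200, C 0, B 83, E 258, F 243. Winner: C.
Borda — scores: D 3013, A 1549, C 3026, B 1099, E 1317, F 2281. Winner: C.
The two methods agree.

yes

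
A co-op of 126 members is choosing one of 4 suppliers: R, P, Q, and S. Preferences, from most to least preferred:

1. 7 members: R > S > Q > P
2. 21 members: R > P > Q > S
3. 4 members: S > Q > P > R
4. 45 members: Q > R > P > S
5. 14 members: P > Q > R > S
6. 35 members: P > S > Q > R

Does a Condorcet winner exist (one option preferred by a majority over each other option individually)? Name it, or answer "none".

Checking pairwise contests:
Q beats R 98–28.
R beats P 73–53.
P beats Q 70–56.
R beats S 87–39.
Every option loses at least one head-to-head, so there is no Condorcet winner.

none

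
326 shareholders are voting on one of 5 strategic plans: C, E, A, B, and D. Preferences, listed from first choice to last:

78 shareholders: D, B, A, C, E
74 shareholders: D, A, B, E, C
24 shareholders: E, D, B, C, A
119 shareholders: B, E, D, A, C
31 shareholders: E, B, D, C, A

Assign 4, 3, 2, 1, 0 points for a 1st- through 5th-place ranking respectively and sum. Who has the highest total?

B

C: 78·1 + 74·0 + 24·1 + 119·0 + 31·1 = 133
E: 78·0 + 74·1 + 24·4 + 119·3 + 31·4 = 651
A: 78·2 + 74·3 + 24·0 + 119·1 + 31·0 = 497
B: 78·3 + 74·2 + 24·2 + 119·4 + 31·3 = 999
D: 78·4 + 74·4 + 24·3 + 119·2 + 31·2 = 980
B has the highest Borda score (999).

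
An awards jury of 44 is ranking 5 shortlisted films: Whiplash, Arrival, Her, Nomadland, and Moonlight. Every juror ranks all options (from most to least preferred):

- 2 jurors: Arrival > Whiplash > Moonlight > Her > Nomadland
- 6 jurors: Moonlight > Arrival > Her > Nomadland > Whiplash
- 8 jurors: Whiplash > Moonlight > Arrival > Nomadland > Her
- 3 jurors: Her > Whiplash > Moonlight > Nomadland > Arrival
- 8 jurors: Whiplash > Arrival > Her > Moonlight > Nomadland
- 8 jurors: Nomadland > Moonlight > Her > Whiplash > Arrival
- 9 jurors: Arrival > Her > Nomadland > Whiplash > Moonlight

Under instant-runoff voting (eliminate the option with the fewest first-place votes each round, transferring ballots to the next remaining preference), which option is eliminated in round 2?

Round 1: Whiplash 16, Arrival 11, Her 3, Nomadland 8, Moonlight 6. Eliminate Her.
Round 2: Whiplash 19, Arrival 11, Nomadland 8, Moonlight 6. Eliminate Moonlight.

Moonlight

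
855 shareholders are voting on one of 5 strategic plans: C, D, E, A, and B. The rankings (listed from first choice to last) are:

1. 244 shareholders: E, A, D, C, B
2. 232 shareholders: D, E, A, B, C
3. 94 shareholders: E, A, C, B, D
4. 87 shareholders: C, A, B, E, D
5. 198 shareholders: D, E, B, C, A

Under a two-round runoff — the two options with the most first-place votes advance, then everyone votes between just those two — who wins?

D

Round 1 first-place votes: C 87, D 430, E 338, A 0, B 0.
D and E advance.
Runoff: D is preferred to E by 430 voters; E by 425.
D wins the runoff.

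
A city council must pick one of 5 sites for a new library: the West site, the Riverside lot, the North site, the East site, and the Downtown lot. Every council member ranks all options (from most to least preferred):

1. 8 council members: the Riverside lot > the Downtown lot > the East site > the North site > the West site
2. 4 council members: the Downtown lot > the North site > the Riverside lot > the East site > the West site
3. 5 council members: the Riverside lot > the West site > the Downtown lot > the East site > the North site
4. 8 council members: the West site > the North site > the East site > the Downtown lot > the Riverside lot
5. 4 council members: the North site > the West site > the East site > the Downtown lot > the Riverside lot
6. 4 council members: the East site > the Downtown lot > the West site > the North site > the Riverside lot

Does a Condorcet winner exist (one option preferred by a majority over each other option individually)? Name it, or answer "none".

Checking pairwise contests:
the Riverside lot beats the West site 17–16.
the North site beats the Riverside lot 20–13.
the West site beats the North site 17–16.
the West site beats the East site 17–16.
the West site beats the Downtown lot 17–16.
Every option loses at least one head-to-head, so there is no Condorcet winner.

none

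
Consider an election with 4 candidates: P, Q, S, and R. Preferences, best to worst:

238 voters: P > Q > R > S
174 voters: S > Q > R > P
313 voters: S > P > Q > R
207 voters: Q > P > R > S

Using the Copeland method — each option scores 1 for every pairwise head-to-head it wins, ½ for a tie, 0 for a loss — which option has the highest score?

S

P: beats Q and R; loses to S → score 2.
Q: beats R; loses to P and S → score 1.
S: beats P, Q, and R → score 3.
R: loses to P, Q, and S → score 0.
S has the best pairwise record.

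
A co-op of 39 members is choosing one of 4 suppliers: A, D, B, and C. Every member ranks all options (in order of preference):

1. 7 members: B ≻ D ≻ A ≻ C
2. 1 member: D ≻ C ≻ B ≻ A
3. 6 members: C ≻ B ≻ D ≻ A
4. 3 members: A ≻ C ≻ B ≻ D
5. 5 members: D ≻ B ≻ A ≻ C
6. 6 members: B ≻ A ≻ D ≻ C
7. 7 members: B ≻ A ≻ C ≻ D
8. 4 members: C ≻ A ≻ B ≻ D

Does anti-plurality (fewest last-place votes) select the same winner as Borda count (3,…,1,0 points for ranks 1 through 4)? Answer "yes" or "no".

yes

Anti-plurality — last-place votes: A 7, D 14, B 0, C 18. Winner: B.
Borda — scores: A 55, D 44, B 90, C 45. Winner: B.
The two methods agree.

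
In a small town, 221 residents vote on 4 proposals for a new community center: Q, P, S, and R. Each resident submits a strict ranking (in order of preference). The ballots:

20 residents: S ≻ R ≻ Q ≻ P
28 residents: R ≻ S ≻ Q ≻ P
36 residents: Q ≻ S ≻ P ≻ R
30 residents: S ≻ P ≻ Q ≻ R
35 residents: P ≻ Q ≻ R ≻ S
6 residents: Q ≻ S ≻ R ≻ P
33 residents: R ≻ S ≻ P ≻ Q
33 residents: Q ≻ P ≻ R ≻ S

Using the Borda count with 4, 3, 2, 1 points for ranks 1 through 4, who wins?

Q

Q: 20·2 + 28·2 + 36·4 + 30·2 + 35·3 + 6·4 + 33·1 + 33·4 = 594
P: 20·1 + 28·1 + 36·2 + 30·3 + 35·4 + 6·1 + 33·2 + 33·3 = 521
S: 20·4 + 28·3 + 36·3 + 30·4 + 35·1 + 6·3 + 33·3 + 33·1 = 577
R: 20·3 + 28·4 + 36·1 + 30·1 + 35·2 + 6·2 + 33·4 + 33·2 = 518
Q has the highest Borda score (594).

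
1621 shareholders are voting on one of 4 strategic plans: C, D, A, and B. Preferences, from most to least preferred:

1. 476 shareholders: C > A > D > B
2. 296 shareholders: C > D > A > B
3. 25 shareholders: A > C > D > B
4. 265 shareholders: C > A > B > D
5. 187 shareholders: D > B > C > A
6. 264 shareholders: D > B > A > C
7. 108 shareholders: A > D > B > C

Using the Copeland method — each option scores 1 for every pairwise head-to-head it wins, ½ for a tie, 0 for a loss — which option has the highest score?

C: beats D, A, and B → score 3.
D: beats B; loses to C and A → score 1.
A: beats D and B; loses to C → score 2.
B: loses to C, D, and A → score 0.
C has the best pairwise record.

C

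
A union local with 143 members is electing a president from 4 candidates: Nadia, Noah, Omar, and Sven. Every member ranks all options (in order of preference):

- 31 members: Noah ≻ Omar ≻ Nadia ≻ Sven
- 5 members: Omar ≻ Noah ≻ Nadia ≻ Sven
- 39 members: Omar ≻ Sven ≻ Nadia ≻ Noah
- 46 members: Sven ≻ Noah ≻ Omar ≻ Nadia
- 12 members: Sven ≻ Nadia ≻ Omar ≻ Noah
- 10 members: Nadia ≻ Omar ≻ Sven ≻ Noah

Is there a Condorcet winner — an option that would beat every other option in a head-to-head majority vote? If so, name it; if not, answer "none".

none

Checking pairwise contests:
Noah beats Nadia 82–61.
Sven beats Noah 107–36.
Noah beats Omar 77–66.
Omar beats Sven 85–58.
Every option loses at least one head-to-head, so there is no Condorcet winner.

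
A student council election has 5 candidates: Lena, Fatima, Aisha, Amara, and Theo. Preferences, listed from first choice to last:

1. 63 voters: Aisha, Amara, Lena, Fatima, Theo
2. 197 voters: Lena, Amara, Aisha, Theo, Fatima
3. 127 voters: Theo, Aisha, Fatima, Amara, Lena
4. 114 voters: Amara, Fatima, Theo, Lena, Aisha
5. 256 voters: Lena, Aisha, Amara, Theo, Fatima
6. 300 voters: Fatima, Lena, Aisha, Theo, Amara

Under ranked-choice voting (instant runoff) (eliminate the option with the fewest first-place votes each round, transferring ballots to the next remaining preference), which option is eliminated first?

Aisha

Round 1: Lena 453, Fatima 300, Aisha 63, Amara 114, Theo 127. Eliminate Aisha.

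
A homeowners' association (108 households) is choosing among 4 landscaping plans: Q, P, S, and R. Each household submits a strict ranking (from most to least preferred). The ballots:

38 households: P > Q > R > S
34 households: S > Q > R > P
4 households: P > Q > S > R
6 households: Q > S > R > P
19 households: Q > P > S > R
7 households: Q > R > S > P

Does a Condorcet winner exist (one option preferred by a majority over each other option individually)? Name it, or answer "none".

Q vs P: 66–42 for Q.
Q vs S: 74–34 for Q.
Q vs R: 108–0 for Q.
Q beats every other option head-to-head.

Q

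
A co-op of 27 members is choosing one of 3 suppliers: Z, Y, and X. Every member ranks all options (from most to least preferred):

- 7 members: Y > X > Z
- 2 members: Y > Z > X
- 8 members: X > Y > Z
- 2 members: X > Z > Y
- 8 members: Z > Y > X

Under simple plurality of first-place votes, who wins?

First-place votes: Z 8, Y 9, X 10.
X has the most first-place votes.

X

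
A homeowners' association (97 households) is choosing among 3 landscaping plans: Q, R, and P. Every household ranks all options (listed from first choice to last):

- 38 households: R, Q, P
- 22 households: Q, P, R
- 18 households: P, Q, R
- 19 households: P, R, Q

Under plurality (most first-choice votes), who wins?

First-place votes: Q 22, R 38, P 37.
R has the most first-place votes.

R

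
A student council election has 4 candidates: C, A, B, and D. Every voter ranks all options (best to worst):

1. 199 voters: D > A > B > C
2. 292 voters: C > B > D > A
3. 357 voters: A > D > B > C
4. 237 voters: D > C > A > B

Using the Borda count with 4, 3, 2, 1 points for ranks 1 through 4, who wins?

D

C: 199·1 + 292·4 + 357·1 + 237·3 = 2435
A: 199·3 + 292·1 + 357·4 + 237·2 = 2791
B: 199·2 + 292·3 + 357·2 + 237·1 = 2225
D: 199·4 + 292·2 + 357·3 + 237·4 = 3399
D has the highest Borda score (3399).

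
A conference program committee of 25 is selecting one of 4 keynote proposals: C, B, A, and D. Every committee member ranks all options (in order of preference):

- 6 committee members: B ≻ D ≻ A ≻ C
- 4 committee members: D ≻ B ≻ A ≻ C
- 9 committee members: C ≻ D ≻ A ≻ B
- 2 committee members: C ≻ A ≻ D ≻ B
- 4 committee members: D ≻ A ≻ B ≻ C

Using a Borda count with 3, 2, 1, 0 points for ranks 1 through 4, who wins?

C: 6·0 + 4·0 + 9·3 + 2·3 + 4·0 = 33
B: 6·3 + 4·2 + 9·0 + 2·0 + 4·1 = 30
A: 6·1 + 4·1 + 9·1 + 2·2 + 4·2 = 31
D: 6·2 + 4·3 + 9·2 + 2·1 + 4·3 = 56
D has the highest Borda score (56).

D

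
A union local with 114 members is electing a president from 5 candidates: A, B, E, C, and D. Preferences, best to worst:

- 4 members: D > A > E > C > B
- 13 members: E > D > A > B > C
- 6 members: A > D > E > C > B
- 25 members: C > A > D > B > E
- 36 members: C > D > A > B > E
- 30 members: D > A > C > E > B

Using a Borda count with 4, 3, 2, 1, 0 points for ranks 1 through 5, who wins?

A: 4·3 + 13·2 + 6·4 + 25·3 + 36·2 + 30·3 = 299
B: 4·0 + 13·1 + 6·0 + 25·1 + 36·1 + 30·0 = 74
E: 4·2 + 13·4 + 6·2 + 25·0 + 36·0 + 30·1 = 102
C: 4·1 + 13·0 + 6·1 + 25·4 + 36·4 + 30·2 = 314
D: 4·4 + 13·3 + 6·3 + 25·2 + 36·3 + 30·4 = 351
D has the highest Borda score (351).

D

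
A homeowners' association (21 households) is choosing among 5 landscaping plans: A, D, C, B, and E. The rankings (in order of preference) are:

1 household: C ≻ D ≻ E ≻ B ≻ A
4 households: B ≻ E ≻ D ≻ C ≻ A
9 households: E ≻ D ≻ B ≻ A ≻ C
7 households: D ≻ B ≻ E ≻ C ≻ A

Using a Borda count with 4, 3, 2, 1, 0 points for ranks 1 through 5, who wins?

D

A: 1·0 + 4·0 + 9·1 + 7·0 = 9
D: 1·3 + 4·2 + 9·3 + 7·4 = 66
C: 1·4 + 4·1 + 9·0 + 7·1 = 15
B: 1·1 + 4·4 + 9·2 + 7·3 = 56
E: 1·2 + 4·3 + 9·4 + 7·2 = 64
D has the highest Borda score (66).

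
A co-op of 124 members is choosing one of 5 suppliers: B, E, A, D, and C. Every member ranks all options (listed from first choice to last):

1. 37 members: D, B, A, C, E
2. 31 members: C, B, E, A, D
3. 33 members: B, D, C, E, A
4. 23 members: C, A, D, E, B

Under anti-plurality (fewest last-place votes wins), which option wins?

C

Last-place votes: B 23, E 37, A 33, D 31, C 0.
C is ranked last by the fewest voters, so C wins.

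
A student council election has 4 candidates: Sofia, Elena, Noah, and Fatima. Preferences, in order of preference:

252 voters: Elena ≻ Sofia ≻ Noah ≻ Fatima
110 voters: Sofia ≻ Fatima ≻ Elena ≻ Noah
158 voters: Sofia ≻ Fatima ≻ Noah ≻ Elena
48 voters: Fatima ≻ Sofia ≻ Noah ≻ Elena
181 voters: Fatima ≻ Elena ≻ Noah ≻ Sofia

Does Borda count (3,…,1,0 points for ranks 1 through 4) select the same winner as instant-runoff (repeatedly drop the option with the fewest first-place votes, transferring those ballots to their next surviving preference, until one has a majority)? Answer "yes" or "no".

Borda — scores: Sofia 1404, Elena 1228, Noah 639, Fatima 1223. Winner: Sofia.
Instant-runoff — R1 Sofia 268, Elena 252, Noah 0, Fatima 229 (Noah out); R2 Sofia 268, Elena 252, Fatima 229 (Fatima out); R3 Sofia 316, Elena 433 (Elena winner). Winner: Elena.
The two methods disagree.

no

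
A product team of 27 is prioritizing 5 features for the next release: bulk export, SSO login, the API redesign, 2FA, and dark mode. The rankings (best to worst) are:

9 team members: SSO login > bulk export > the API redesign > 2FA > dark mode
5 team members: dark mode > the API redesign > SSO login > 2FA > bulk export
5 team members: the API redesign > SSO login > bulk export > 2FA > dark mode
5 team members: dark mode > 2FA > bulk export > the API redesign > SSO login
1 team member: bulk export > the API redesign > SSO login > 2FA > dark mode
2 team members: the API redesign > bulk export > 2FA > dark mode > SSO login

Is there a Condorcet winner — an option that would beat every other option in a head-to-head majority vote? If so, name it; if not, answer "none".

none

Checking pairwise contests:
SSO login beats bulk export 19–8.
the API redesign beats SSO login 18–9.
bulk export beats the API redesign 15–12.
bulk export beats 2FA 17–10.
bulk export beats dark mode 17–10.
Every option loses at least one head-to-head, so there is no Condorcet winner.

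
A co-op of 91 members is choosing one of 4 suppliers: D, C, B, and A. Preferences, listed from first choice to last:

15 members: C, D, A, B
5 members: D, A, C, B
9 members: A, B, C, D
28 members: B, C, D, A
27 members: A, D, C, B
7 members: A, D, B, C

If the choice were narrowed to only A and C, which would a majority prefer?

Voters preferring A to C: 48; preferring C to A: 43.
A wins the head-to-head.

A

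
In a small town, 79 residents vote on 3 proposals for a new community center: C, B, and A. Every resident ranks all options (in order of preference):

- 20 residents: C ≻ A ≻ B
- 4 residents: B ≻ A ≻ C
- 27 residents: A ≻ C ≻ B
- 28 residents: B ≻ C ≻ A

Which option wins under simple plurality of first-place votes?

B

First-place votes: C 20, B 32, A 27.
B has the most first-place votes.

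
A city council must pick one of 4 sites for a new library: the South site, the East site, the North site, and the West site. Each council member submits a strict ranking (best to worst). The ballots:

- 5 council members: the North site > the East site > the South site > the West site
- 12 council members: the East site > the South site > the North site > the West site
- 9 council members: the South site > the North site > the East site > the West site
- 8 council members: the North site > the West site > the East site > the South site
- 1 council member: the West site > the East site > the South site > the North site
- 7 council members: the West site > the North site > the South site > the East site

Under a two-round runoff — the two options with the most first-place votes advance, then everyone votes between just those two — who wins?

Round 1 first-place votes: the South site 9, the East site 12, the North site 13, the West site 8.
the North site and the East site advance.
Runoff: the North site is preferred to the East site by 29 voters; the East site by 13.
the North site wins the runoff.

the North site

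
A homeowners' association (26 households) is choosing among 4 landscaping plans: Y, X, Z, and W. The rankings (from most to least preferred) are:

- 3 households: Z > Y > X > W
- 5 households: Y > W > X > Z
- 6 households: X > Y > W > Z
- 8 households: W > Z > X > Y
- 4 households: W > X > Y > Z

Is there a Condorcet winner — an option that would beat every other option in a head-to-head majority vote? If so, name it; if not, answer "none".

Checking pairwise contests:
X beats Y 18–8.
W beats X 17–9.
Y beats Z 15–11.
Y beats W 14–12.
Every option loses at least one head-to-head, so there is no Condorcet winner.

none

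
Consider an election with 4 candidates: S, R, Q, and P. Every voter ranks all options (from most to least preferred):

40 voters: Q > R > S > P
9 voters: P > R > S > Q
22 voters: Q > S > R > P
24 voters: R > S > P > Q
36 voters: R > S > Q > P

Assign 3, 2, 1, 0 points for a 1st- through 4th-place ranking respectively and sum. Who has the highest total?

R

S: 40·1 + 9·1 + 22·2 + 24·2 + 36·2 = 213
R: 40·2 + 9·2 + 22·1 + 24·3 + 36·3 = 300
Q: 40·3 + 9·0 + 22·3 + 24·0 + 36·1 = 222
P: 40·0 + 9·3 + 22·0 + 24·1 + 36·0 = 51
R has the highest Borda score (300).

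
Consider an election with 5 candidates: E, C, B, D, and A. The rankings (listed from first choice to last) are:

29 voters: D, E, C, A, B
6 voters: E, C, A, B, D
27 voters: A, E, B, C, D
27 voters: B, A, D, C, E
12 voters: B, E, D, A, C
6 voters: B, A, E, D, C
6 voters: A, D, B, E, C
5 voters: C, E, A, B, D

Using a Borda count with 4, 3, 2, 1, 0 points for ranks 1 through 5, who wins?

E: 29·3 + 6·4 + 27·3 + 27·0 + 12·3 + 6·2 + 6·1 + 5·3 = 261
C: 29·2 + 6·3 + 27·1 + 27·1 + 12·0 + 6·0 + 6·0 + 5·4 = 150
B: 29·0 + 6·1 + 27·2 + 27·4 + 12·4 + 6·4 + 6·2 + 5·1 = 257
D: 29·4 + 6·0 + 27·0 + 27·2 + 12·2 + 6·1 + 6·3 + 5·0 = 218
A: 29·1 + 6·2 + 27·4 + 27·3 + 12·1 + 6·3 + 6·4 + 5·2 = 294
A has the highest Borda score (294).

A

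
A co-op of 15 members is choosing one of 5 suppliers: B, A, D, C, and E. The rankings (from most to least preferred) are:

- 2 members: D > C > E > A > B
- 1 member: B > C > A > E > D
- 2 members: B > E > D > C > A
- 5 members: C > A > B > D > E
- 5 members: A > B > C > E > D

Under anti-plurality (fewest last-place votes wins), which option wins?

C

Last-place votes: B 2, A 2, D 6, C 0, E 5.
C is ranked last by the fewest voters, so C wins.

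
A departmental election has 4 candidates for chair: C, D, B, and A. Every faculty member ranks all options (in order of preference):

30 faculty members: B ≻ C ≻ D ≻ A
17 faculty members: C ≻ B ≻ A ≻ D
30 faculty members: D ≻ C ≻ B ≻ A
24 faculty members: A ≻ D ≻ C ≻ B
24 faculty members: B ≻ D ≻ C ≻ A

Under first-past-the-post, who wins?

First-place votes: C 17, D 30, B 54, A 24.
B has the most first-place votes.

B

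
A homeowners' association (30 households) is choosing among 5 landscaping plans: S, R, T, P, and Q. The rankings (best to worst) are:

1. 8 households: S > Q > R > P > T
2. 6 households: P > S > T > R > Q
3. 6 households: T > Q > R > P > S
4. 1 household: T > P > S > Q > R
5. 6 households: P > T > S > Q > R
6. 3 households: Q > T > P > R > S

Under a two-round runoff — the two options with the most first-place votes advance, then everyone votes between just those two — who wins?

Round 1 first-place votes: S 8, R 0, T 7, P 12, Q 3.
P and S advance.
Runoff: P is preferred to S by 22 voters; S by 8.
P wins the runoff.

P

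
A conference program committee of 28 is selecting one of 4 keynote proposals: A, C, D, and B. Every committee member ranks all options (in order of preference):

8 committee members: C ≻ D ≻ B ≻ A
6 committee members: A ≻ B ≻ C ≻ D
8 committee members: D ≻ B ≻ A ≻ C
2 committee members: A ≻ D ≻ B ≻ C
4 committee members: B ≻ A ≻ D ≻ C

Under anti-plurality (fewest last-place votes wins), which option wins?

Last-place votes: A 8, C 14, D 6, B 0.
B is ranked last by the fewest voters, so B wins.

B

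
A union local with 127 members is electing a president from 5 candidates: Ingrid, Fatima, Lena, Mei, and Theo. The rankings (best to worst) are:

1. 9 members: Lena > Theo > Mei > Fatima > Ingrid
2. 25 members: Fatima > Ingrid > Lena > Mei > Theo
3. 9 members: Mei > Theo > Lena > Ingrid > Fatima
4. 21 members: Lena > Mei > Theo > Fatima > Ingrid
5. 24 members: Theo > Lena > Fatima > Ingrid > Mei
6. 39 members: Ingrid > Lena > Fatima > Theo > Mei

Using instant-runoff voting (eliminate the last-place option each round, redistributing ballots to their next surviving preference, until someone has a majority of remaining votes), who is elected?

Round 1: Ingrid 39, Fatima 25, Lena 30, Mei 9, Theo 24. Eliminate Mei.
Round 2: Ingrid 39, Fatima 25, Lena 30, Theo 33. Eliminate Fatima.
Round 3: Ingrid 64, Lena 30, Theo 33. Ingrid has a majority.

Ingrid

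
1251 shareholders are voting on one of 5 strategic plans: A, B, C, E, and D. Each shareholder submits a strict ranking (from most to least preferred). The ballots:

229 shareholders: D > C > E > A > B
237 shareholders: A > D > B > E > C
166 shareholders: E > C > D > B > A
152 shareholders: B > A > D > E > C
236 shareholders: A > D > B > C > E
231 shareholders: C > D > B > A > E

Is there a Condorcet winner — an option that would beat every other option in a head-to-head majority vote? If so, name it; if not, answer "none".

D vs A: 626–625 for D.
D vs B: 1099–152 for D.
D vs C: 854–397 for D.
D vs E: 1085–166 for D.
D beats every other option head-to-head.

D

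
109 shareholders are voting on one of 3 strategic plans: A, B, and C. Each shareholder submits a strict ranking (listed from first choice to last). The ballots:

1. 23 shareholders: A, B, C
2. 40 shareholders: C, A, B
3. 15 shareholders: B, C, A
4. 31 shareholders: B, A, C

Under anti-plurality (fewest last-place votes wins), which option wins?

A

Last-place votes: A 15, B 40, C 54.
A is ranked last by the fewest voters, so A wins.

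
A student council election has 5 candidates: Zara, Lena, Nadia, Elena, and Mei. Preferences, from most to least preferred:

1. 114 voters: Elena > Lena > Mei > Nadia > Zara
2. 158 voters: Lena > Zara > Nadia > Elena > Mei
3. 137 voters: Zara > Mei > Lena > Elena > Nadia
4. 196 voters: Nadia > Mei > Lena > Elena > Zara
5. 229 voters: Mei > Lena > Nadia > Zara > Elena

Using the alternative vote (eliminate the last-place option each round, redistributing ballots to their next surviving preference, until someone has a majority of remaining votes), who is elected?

Round 1: Zara 137, Lena 158, Nadia 196, Elena 114, Mei 229. Eliminate Elena.
Round 2: Zara 137, Lena 272, Nadia 196, Mei 229. Eliminate Zara.
Round 3: Lena 272, Nadia 196, Mei 366. Eliminate Nadia.
Round 4: Lena 272, Mei 562. Mei has a majority.

Mei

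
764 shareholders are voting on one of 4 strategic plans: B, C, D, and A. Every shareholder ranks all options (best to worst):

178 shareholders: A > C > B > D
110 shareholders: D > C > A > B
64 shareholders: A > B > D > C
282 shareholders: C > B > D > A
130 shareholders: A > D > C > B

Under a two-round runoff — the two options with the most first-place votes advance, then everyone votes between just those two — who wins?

C

Round 1 first-place votes: B 0, C 282, D 110, A 372.
A and C advance.
Runoff: A is preferred to C by 372 voters; C by 392.
C wins the runoff.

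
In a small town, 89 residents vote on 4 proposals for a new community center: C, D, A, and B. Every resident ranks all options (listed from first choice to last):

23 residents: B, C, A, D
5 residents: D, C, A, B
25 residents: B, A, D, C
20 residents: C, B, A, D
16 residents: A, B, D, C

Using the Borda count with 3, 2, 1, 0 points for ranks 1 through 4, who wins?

B

C: 23·2 + 5·2 + 25·0 + 20·3 + 16·0 = 116
D: 23·0 + 5·3 + 25·1 + 20·0 + 16·1 = 56
A: 23·1 + 5·1 + 25·2 + 20·1 + 16·3 = 146
B: 23·3 + 5·0 + 25·3 + 20·2 + 16·2 = 216
B has the highest Borda score (216).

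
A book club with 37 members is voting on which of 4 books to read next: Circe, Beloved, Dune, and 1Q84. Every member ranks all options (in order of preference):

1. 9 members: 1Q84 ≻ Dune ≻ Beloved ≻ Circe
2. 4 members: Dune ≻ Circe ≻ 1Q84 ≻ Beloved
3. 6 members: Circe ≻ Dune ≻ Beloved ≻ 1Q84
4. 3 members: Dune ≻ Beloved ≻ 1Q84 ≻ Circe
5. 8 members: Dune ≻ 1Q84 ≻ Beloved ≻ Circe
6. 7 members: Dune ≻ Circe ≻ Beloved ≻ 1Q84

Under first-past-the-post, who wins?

Dune

First-place votes: Circe 6, Beloved 0, Dune 22, 1Q84 9.
Dune has the most first-place votes.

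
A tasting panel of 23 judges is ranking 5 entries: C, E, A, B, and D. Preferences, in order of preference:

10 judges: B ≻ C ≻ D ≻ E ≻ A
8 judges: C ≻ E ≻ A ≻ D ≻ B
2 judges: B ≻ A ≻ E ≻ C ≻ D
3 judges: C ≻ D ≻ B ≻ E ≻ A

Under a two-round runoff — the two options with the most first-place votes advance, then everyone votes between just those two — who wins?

B

Round 1 first-place votes: C 11, E 0, A 0, B 12, D 0.
B and C advance.
Runoff: B is preferred to C by 12 voters; C by 11.
B wins the runoff.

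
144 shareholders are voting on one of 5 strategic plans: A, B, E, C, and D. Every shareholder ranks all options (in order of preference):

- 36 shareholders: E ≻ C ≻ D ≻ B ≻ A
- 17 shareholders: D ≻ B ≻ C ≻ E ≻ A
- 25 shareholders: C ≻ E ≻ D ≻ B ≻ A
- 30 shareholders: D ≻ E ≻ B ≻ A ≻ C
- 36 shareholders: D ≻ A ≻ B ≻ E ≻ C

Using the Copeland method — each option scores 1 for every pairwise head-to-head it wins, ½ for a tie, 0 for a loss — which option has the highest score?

D

A: loses to B, E, C, and D → score 0.
B: beats A and C; loses to E and D → score 2.
E: beats A, B, and C; loses to D → score 3.
C: beats A; loses to B, E, and D → score 1.
D: beats A, B, E, and C → score 4.
D has the best pairwise record.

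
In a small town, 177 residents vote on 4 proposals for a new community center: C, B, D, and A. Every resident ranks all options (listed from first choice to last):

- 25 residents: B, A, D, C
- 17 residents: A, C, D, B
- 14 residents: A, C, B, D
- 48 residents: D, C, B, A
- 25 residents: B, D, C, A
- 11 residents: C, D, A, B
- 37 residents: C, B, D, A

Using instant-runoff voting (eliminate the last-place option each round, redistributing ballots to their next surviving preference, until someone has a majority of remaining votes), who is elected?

C

Round 1: C 48, B 50, D 48, A 31. Eliminate A.
Round 2: C 79, B 50, D 48. Eliminate D.
Round 3: C 127, B 50. C has a majority.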